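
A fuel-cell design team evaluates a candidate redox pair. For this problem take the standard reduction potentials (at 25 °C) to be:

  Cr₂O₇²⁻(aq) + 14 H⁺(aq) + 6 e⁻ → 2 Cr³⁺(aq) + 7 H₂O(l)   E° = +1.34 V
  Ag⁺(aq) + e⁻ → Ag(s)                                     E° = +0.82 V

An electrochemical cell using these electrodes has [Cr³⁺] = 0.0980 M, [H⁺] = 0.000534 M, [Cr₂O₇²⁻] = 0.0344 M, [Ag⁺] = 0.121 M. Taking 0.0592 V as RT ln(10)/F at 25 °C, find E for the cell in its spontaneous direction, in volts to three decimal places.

Cr₂O₇²⁻/Cr³⁺ is the cathode (higher E°), Ag⁺/Ag the anode: E°cell = +1.34 − (+0.82) = +0.52 V, n = 6.
Overall: Cr₂O₇²⁻(aq) + 14 H⁺(aq) + 6 Ag(s) → 2 Cr³⁺(aq) + 7 H₂O(l) + 6 Ag⁺(aq)
Q = [Cr³⁺]^2·[Ag⁺]^6 / ([Cr₂O₇²⁻]·[H⁺]^14); log Q = 39.757.
E = E° − (0.0592/n) log Q = +0.52 − (0.0592/6)(39.757) = +0.128 V.

+0.128 V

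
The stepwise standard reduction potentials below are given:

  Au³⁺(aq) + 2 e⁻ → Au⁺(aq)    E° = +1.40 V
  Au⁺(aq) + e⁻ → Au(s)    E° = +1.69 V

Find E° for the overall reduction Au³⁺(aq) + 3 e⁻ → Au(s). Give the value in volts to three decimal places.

+1.497 V

Since ΔG° = −nFE° is additive over sequential reductions, n₃E°₃ = n₁E°₁ + n₂E°₂.
E°₃ = (2×+1.40 + 1×+1.69) / 3 = (+4.490) / 3 = +1.497 V.
Simply averaging or adding the two E° values would be wrong; the electron-weighted sum is required.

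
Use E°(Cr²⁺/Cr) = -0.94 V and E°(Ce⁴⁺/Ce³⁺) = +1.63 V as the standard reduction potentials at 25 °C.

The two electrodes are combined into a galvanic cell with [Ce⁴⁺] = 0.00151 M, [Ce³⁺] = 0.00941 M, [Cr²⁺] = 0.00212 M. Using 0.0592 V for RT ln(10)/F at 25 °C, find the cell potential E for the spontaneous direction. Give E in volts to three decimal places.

+2.602 V

Ce⁴⁺/Ce³⁺ is the cathode (higher E°), Cr²⁺/Cr the anode: E°cell = +1.63 − (-0.94) = +2.57 V, n = 2.
Overall: 2 Ce⁴⁺(aq) + Cr(s) → 2 Ce³⁺(aq) + Cr²⁺(aq)
Q = [Ce³⁺]^2·[Cr²⁺] / ([Ce⁴⁺]^2); log Q = -1.084.
E = E° − (0.0592/n) log Q = +2.57 − (0.0592/2)(-1.084) = +2.602 V.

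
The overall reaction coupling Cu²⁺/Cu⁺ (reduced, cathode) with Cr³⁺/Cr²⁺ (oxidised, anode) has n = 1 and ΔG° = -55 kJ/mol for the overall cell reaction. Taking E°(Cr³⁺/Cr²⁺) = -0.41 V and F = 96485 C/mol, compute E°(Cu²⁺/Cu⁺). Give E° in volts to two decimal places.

E°cell = −ΔG°/(nF) = −(-55×10³)/((1)(96485)) = +0.570 V.
Since Cu²⁺/Cu⁺ is the cathode and Cr³⁺/Cr²⁺ the anode, E°cell = E°(Cu²⁺/Cu⁺) − E°(Cr³⁺/Cr²⁺).
So E°(Cu²⁺/Cu⁺) = E°cell + E°(Cr³⁺/Cr²⁺) = +0.570 + (-0.41) = +0.16 V.

+0.16 V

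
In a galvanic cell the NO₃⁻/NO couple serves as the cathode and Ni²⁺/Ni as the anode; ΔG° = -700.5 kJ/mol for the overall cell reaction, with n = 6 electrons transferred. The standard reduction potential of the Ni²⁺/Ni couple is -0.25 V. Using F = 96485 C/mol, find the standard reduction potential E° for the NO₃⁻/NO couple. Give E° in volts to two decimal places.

+0.96 V

E°cell = −ΔG°/(nF) = −(-700.5×10³)/((6)(96485)) = +1.210 V.
Since NO₃⁻/NO is the cathode and Ni²⁺/Ni the anode, E°cell = E°(NO₃⁻/NO) − E°(Ni²⁺/Ni).
So E°(NO₃⁻/NO) = E°cell + E°(Ni²⁺/Ni) = +1.210 + (-0.25) = +0.96 V.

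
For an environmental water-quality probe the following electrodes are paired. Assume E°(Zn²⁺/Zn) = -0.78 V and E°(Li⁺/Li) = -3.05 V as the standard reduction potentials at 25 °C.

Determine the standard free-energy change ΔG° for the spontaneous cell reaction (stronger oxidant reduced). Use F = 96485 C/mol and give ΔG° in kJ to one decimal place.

Zn²⁺/Zn (E° = -0.78 V) is the cathode; Li⁺/Li (E° = -3.05 V) is the anode, so E°cell = +2.27 V.
Balancing electrons gives n = 2 (lcm of 2 and 1).
ΔG° = −nFE° = −(2)(96485)(+2.27) = -438,042 J = -438.0 kJ.

-438.0 kJ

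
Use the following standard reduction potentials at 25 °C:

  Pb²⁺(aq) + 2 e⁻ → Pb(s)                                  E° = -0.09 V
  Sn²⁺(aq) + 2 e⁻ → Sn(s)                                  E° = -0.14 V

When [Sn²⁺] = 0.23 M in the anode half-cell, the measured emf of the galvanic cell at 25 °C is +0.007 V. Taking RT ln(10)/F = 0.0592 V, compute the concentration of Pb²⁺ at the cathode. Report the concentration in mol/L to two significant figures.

0.0081 M

Pb²⁺/Pb is the cathode, Sn²⁺/Sn the anode: E°cell = +0.05 V, n = 2.
Overall reaction: Pb²⁺(aq) + Sn(s) → Pb(s) + Sn²⁺(aq); Q = [Sn²⁺]^1/[Pb²⁺]^1.
From E = E° − (0.0592/n) log Q: log Q = (E° − E)·n/0.0592 = (+0.05 − (+0.007))·2/0.0592 = 1.4527.
So 1·log[Pb²⁺] = 1·log(0.23) − log Q = -0.6383 − (1.4527) = -2.0910; [Pb²⁺] = 10^(-2.0910) ≈ 0.0081 M.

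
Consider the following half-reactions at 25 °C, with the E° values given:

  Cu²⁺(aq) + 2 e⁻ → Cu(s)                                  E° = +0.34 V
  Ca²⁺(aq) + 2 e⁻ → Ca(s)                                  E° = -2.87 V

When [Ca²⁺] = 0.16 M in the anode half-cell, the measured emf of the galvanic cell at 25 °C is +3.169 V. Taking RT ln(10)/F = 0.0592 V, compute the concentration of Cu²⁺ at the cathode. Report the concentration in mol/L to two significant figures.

0.0066 M

Cu²⁺/Cu is the cathode, Ca²⁺/Ca the anode: E°cell = +3.21 V, n = 2.
Overall reaction: Cu²⁺(aq) + Ca(s) → Cu(s) + Ca²⁺(aq); Q = [Ca²⁺]^1/[Cu²⁺]^1.
From E = E° − (0.0592/n) log Q: log Q = (E° − E)·n/0.0592 = (+3.21 − (+3.169))·2/0.0592 = 1.3851.
So 1·log[Cu²⁺] = 1·log(0.16) − log Q = -0.7959 − (1.3851) = -2.1810; [Cu²⁺] = 10^(-2.1810) ≈ 0.0066 M.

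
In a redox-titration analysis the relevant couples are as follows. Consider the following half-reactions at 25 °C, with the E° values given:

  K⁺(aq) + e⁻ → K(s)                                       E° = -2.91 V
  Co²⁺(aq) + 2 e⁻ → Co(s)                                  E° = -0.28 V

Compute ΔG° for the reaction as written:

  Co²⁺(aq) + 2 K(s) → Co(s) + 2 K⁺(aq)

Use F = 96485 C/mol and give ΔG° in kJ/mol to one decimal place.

-507.5 kJ/mol

As written, Co²⁺/Co is reduced (cathode) and K⁺/K is oxidised (anode), so E°cell = (-0.28) − (-2.91) = +2.63 V.
Balancing electrons gives n = 2.
ΔG° = −nFE° = −(2)(96485)(+2.63) = -507,511 J = -507.5 kJ/mol.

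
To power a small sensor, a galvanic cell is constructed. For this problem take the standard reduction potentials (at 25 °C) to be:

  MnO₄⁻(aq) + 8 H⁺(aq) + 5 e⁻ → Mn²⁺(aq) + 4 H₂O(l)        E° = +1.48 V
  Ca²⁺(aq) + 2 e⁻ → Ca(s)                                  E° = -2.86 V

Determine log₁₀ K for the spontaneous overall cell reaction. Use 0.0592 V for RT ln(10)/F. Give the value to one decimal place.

733.1

Cathode: MnO₄⁻/Mn²⁺; anode: Ca²⁺/Ca. E°cell = +4.34 V, n = 10.
log K = nE°cell / 0.0592 = (10)(+4.34) / 0.0592 = 733.1.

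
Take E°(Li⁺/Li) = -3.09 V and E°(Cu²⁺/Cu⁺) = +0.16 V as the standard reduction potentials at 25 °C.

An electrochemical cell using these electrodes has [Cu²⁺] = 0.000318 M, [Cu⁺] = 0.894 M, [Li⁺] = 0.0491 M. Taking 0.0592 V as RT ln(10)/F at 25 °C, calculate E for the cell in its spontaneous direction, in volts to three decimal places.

+3.123 V

Cu²⁺/Cu⁺ is the cathode (higher E°), Li⁺/Li the anode: E°cell = +0.16 − (-3.09) = +3.25 V, n = 1.
Overall: Cu²⁺(aq) + Li(s) → Cu⁺(aq) + Li⁺(aq)
Q = [Cu⁺]·[Li⁺] / ([Cu²⁺]); log Q = 2.140.
E = E° − (0.0592/n) log Q = +3.25 − (0.0592/1)(2.140) = +3.123 V.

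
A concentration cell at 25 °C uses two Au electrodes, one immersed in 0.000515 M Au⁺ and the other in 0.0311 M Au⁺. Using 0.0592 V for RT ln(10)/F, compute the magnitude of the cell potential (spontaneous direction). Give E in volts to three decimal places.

For a concentration cell E°cell = 0. The 0.0311 M side is the cathode (reduction is favoured where [Au⁺] is higher).
With n = 1, E = −(0.0592/1) log([Au⁺]ₐₙ/[Au⁺]꜀ₐₜ) = −(0.0592/1) log(0.000515/0.0311) = −(0.0592/1)(-1.781) = +0.105 V.

+0.105 V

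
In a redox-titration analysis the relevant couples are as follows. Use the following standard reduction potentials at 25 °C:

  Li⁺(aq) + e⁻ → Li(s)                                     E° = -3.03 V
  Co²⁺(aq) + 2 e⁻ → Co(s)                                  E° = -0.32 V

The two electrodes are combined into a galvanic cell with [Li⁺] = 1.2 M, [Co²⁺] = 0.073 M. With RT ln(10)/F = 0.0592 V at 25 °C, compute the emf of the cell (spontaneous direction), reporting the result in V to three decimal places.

Co²⁺/Co is the cathode (higher E°), Li⁺/Li the anode: E°cell = -0.32 − (-3.03) = +2.71 V, n = 2.
Overall: Co²⁺(aq) + 2 Li(s) → Co(s) + 2 Li⁺(aq)
Q = [Li⁺]^2 / ([Co²⁺]); log Q = 1.295.
E = E° − (0.0592/n) log Q = +2.71 − (0.0592/2)(1.295) = +2.672 V.

+2.672 V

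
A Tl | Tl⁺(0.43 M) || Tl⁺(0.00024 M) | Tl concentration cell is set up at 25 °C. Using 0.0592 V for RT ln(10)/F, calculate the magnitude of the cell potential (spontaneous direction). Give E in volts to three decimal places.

+0.193 V

For a concentration cell E°cell = 0. The 0.43 M side is the cathode (reduction is favoured where [Tl⁺] is higher).
With n = 1, E = −(0.0592/1) log([Tl⁺]ₐₙ/[Tl⁺]꜀ₐₜ) = −(0.0592/1) log(0.00024/0.43) = −(0.0592/1)(-3.253) = +0.193 V.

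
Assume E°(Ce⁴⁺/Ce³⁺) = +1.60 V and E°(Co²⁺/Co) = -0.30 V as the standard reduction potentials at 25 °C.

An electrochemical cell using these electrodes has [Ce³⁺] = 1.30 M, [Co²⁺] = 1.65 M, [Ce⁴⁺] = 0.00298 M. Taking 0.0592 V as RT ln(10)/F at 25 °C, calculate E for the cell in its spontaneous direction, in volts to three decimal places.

+1.737 V

Ce⁴⁺/Ce³⁺ is the cathode (higher E°), Co²⁺/Co the anode: E°cell = +1.60 − (-0.30) = +1.90 V, n = 2.
Overall: 2 Ce⁴⁺(aq) + Co(s) → 2 Ce³⁺(aq) + Co²⁺(aq)
Q = [Ce³⁺]^2·[Co²⁺] / ([Ce⁴⁺]^2); log Q = 5.497.
E = E° − (0.0592/n) log Q = +1.90 − (0.0592/2)(5.497) = +1.737 V.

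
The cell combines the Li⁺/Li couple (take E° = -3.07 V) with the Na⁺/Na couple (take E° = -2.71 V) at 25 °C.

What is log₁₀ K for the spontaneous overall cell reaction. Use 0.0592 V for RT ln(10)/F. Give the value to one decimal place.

Cathode: Na⁺/Na; anode: Li⁺/Li. E°cell = +0.36 V, n = 1.
log K = nE°cell / 0.0592 = (1)(+0.36) / 0.0592 = 6.1.

6.1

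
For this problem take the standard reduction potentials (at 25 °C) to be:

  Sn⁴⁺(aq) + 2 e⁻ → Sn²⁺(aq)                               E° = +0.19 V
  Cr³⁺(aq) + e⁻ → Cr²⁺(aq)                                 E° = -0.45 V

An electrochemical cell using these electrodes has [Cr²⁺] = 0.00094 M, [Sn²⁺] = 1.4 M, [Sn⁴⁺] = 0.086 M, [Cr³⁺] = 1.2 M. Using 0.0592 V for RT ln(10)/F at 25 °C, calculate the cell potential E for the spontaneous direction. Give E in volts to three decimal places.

Sn⁴⁺/Sn²⁺ is the cathode (higher E°), Cr³⁺/Cr²⁺ the anode: E°cell = +0.19 − (-0.45) = +0.64 V, n = 2.
Overall: Sn⁴⁺(aq) + 2 Cr²⁺(aq) → Sn²⁺(aq) + 2 Cr³⁺(aq)
Q = [Sn²⁺]·[Cr³⁺]^2 / ([Sn⁴⁺]·[Cr²⁺]^2); log Q = 7.424.
E = E° − (0.0592/n) log Q = +0.64 − (0.0592/2)(7.424) = +0.420 V.

+0.420 V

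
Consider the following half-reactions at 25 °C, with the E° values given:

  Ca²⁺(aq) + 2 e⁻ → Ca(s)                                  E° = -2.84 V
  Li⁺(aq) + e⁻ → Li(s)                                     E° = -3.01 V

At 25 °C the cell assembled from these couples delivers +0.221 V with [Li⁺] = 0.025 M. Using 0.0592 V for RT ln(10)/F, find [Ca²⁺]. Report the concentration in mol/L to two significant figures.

0.033 M

Ca²⁺/Ca is the cathode, Li⁺/Li the anode: E°cell = +0.17 V, n = 2.
Overall reaction: Ca²⁺(aq) + 2 Li(s) → Ca(s) + 2 Li⁺(aq); Q = [Li⁺]^2/[Ca²⁺]^1.
From E = E° − (0.0592/n) log Q: log Q = (E° − E)·n/0.0592 = (+0.17 − (+0.221))·2/0.0592 = -1.7230.
So 1·log[Ca²⁺] = 2·log(0.025) − log Q = -3.2041 − (-1.7230) = -1.4811; [Ca²⁺] = 10^(-1.4811) ≈ 0.033 M.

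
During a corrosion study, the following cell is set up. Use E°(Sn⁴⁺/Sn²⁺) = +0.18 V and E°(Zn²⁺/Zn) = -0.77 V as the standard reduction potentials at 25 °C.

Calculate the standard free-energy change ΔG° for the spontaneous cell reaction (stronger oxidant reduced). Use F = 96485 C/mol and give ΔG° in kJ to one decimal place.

Sn⁴⁺/Sn²⁺ (E° = +0.18 V) is the cathode; Zn²⁺/Zn (E° = -0.77 V) is the anode, so E°cell = +0.95 V.
Balancing electrons gives n = 2 (lcm of 2 and 2).
ΔG° = −nFE° = −(2)(96485)(+0.95) = -183,322 J = -183.3 kJ.

-183.3 kJ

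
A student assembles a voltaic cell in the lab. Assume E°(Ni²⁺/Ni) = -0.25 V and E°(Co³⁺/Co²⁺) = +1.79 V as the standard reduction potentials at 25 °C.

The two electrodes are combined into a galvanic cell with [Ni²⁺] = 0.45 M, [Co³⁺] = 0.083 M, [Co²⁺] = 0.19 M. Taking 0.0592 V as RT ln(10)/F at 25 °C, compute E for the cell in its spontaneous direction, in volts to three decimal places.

Co³⁺/Co²⁺ is the cathode (higher E°), Ni²⁺/Ni the anode: E°cell = +1.79 − (-0.25) = +2.04 V, n = 2.
Overall: 2 Co³⁺(aq) + Ni(s) → 2 Co²⁺(aq) + Ni²⁺(aq)
Q = [Co²⁺]^2·[Ni²⁺] / ([Co³⁺]^2); log Q = 0.373.
E = E° − (0.0592/n) log Q = +2.04 − (0.0592/2)(0.373) = +2.029 V.

+2.029 V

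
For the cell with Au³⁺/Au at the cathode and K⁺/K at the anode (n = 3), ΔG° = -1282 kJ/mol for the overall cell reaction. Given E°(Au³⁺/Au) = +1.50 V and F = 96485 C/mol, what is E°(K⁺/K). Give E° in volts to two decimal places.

E°cell = −ΔG°/(nF) = −(-1282×10³)/((3)(96485)) = +4.429 V.
Since Au³⁺/Au is the cathode and K⁺/K the anode, E°cell = E°(Au³⁺/Au) − E°(K⁺/K).
So E°(K⁺/K) = E°(Au³⁺/Au) − E°cell = (+1.50) − (+4.429) = -2.93 V.

-2.93 V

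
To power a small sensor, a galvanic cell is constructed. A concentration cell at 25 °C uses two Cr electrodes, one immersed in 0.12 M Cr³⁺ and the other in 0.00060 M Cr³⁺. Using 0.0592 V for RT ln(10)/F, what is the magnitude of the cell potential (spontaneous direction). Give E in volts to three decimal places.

For a concentration cell E°cell = 0. The 0.12 M side is the cathode (reduction is favoured where [Cr³⁺] is higher).
With n = 3, E = −(0.0592/3) log([Cr³⁺]ₐₙ/[Cr³⁺]꜀ₐₜ) = −(0.0592/3) log(0.0006/0.12) = −(0.0592/3)(-2.301) = +0.045 V.

+0.045 V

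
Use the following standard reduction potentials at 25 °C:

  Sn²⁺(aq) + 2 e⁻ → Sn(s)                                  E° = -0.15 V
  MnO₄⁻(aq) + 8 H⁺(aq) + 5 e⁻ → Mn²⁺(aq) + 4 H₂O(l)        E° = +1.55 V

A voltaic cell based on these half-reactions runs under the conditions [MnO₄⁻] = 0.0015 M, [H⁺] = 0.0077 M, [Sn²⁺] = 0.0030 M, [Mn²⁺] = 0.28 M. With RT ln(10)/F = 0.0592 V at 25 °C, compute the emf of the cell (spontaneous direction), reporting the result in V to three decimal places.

MnO₄⁻/Mn²⁺ is the cathode (higher E°), Sn²⁺/Sn the anode: E°cell = +1.55 − (-0.15) = +1.70 V, n = 10.
Overall: 2 MnO₄⁻(aq) + 16 H⁺(aq) + 5 Sn(s) → 2 Mn²⁺(aq) + 8 H₂O(l) + 5 Sn²⁺(aq)
Q = [Mn²⁺]^2·[Sn²⁺]^5 / ([MnO₄⁻]^2·[H⁺]^16); log Q = 25.744.
E = E° − (0.0592/n) log Q = +1.70 − (0.0592/10)(25.744) = +1.548 V.

+1.548 V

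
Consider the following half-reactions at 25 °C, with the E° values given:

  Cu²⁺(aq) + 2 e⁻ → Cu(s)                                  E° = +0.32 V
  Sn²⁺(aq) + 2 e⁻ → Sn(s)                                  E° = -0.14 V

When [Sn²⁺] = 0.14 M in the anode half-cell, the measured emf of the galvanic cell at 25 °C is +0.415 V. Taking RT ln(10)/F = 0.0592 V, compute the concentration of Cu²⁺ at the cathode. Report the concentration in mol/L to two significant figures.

0.0042 M

Cu²⁺/Cu is the cathode, Sn²⁺/Sn the anode: E°cell = +0.46 V, n = 2.
Overall reaction: Cu²⁺(aq) + Sn(s) → Cu(s) + Sn²⁺(aq); Q = [Sn²⁺]^1/[Cu²⁺]^1.
From E = E° − (0.0592/n) log Q: log Q = (E° − E)·n/0.0592 = (+0.46 − (+0.415))·2/0.0592 = 1.5203.
So 1·log[Cu²⁺] = 1·log(0.14) − log Q = -0.8539 − (1.5203) = -2.3742; [Cu²⁺] = 10^(-2.3742) ≈ 0.0042 M.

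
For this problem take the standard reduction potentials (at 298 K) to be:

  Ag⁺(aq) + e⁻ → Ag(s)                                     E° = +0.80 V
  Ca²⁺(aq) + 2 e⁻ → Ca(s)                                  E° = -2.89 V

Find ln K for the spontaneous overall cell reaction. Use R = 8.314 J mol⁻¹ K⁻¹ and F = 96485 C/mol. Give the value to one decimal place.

Cathode: Ag⁺/Ag; anode: Ca²⁺/Ca. E°cell = (+0.80) − (-2.89) = +3.69 V, with n = 2.
ΔG° = −nFE° = −RT ln K, so ln K = nFE°/(RT) = (2)(96485)(+3.69) / ((8.314)(298)) = 287.402.

287.4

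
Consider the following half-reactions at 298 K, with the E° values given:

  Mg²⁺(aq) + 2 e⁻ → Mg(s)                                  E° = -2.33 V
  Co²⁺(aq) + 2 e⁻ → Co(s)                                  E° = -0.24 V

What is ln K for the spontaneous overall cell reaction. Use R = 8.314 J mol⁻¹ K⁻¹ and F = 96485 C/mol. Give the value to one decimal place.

Cathode: Co²⁺/Co; anode: Mg²⁺/Mg. E°cell = (-0.24) − (-2.33) = +2.09 V, with n = 2.
ΔG° = −nFE° = −RT ln K, so ln K = nFE°/(RT) = (2)(96485)(+2.09) / ((8.314)(298)) = 162.783.

162.8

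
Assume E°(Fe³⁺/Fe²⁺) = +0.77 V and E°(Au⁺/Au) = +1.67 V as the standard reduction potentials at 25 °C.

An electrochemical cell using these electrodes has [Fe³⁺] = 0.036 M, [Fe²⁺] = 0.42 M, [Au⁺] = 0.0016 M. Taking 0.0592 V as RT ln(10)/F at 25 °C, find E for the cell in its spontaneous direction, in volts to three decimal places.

Au⁺/Au is the cathode (higher E°), Fe³⁺/Fe²⁺ the anode: E°cell = +1.67 − (+0.77) = +0.90 V, n = 1.
Overall: Au⁺(aq) + Fe²⁺(aq) → Au(s) + Fe³⁺(aq)
Q = [Fe³⁺] / ([Au⁺]·[Fe²⁺]); log Q = 1.729.
E = E° − (0.0592/n) log Q = +0.90 − (0.0592/1)(1.729) = +0.798 V.

+0.798 V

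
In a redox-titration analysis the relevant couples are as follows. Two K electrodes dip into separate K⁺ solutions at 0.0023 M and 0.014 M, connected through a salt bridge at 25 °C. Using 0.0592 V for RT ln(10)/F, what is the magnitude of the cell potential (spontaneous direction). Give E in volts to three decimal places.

For a concentration cell E°cell = 0. The 0.014 M side is the cathode (reduction is favoured where [K⁺] is higher).
With n = 1, E = −(0.0592/1) log([K⁺]ₐₙ/[K⁺]꜀ₐₜ) = −(0.0592/1) log(0.0023/0.014) = −(0.0592/1)(-0.784) = +0.046 V.

+0.046 V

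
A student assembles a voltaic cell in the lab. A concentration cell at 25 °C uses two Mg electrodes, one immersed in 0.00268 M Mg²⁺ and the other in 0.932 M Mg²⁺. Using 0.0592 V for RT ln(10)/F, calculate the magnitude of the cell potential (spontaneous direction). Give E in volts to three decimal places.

For a concentration cell E°cell = 0. The 0.932 M side is the cathode (reduction is favoured where [Mg²⁺] is higher).
With n = 2, E = −(0.0592/2) log([Mg²⁺]ₐₙ/[Mg²⁺]꜀ₐₜ) = −(0.0592/2) log(0.00268/0.932) = −(0.0592/2)(-2.541) = +0.075 V.

+0.075 V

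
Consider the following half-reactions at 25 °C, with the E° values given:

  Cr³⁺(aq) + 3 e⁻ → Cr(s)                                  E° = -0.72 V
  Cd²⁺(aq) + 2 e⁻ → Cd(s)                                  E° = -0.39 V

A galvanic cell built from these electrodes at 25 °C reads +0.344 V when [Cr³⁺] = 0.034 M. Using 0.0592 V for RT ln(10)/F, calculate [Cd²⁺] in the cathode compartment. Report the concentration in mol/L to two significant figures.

Cd²⁺/Cd is the cathode, Cr³⁺/Cr the anode: E°cell = +0.33 V, n = 6.
Overall reaction: 3 Cd²⁺(aq) + 2 Cr(s) → 3 Cd(s) + 2 Cr³⁺(aq); Q = [Cr³⁺]^2/[Cd²⁺]^3.
From E = E° − (0.0592/n) log Q: log Q = (E° − E)·n/0.0592 = (+0.33 − (+0.344))·6/0.0592 = -1.4189.
So 3·log[Cd²⁺] = 2·log(0.034) − log Q = -2.9370 − (-1.4189) = -1.5181; log[Cd²⁺] = -1.5181 / 3 = -0.5060; [Cd²⁺] = 10^(-0.5060) ≈ 0.31 M.

0.31 M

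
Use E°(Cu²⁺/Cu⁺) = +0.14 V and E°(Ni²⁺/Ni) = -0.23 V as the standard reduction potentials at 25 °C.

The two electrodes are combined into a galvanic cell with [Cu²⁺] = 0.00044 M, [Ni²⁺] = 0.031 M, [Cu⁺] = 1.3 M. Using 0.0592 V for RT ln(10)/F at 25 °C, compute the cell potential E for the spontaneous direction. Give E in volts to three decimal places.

+0.209 V

Cu²⁺/Cu⁺ is the cathode (higher E°), Ni²⁺/Ni the anode: E°cell = +0.14 − (-0.23) = +0.37 V, n = 2.
Overall: 2 Cu²⁺(aq) + Ni(s) → 2 Cu⁺(aq) + Ni²⁺(aq)
Q = [Cu⁺]^2·[Ni²⁺] / ([Cu²⁺]^2); log Q = 5.432.
E = E° − (0.0592/n) log Q = +0.37 − (0.0592/2)(5.432) = +0.209 V.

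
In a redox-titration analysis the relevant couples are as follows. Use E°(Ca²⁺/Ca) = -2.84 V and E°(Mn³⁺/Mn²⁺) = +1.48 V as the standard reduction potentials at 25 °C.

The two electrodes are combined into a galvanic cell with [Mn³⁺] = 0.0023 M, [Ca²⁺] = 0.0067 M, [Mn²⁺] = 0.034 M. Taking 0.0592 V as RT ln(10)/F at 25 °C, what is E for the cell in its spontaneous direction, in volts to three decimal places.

+4.315 V

Mn³⁺/Mn²⁺ is the cathode (higher E°), Ca²⁺/Ca the anode: E°cell = +1.48 − (-2.84) = +4.32 V, n = 2.
Overall: 2 Mn³⁺(aq) + Ca(s) → 2 Mn²⁺(aq) + Ca²⁺(aq)
Q = [Mn²⁺]^2·[Ca²⁺] / ([Mn³⁺]^2); log Q = 0.166.
E = E° − (0.0592/n) log Q = +4.32 − (0.0592/2)(0.166) = +4.315 V.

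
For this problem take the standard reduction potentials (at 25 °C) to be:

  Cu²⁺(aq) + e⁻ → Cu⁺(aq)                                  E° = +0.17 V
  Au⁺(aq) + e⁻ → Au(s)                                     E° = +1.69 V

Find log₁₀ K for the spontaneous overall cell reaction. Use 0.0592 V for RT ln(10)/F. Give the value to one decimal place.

25.7

Cathode: Au⁺/Au; anode: Cu²⁺/Cu⁺. E°cell = +1.52 V, n = 1.
log K = nE°cell / 0.0592 = (1)(+1.52) / 0.0592 = 25.7.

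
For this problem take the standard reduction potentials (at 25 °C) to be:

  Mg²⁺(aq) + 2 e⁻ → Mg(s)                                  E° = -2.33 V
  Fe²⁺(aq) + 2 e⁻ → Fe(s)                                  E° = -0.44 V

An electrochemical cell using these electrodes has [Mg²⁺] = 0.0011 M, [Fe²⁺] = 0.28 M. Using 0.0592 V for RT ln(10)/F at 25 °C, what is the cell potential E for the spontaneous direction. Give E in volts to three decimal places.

+1.961 V

Fe²⁺/Fe is the cathode (higher E°), Mg²⁺/Mg the anode: E°cell = -0.44 − (-2.33) = +1.89 V, n = 2.
Overall: Fe²⁺(aq) + Mg(s) → Fe(s) + Mg²⁺(aq)
Q = [Mg²⁺] / ([Fe²⁺]); log Q = -2.406.
E = E° − (0.0592/n) log Q = +1.89 − (0.0592/2)(-2.406) = +1.961 V.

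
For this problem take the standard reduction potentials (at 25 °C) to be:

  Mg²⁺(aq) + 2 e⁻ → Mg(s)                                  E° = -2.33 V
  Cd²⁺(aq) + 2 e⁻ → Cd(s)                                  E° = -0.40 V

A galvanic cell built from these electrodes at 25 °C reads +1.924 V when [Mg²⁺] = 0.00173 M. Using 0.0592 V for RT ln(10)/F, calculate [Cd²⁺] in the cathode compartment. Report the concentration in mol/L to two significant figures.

Cd²⁺/Cd is the cathode, Mg²⁺/Mg the anode: E°cell = +1.93 V, n = 2.
Overall reaction: Cd²⁺(aq) + Mg(s) → Cd(s) + Mg²⁺(aq); Q = [Mg²⁺]^1/[Cd²⁺]^1.
From E = E° − (0.0592/n) log Q: log Q = (E° − E)·n/0.0592 = (+1.93 − (+1.924))·2/0.0592 = 0.2027.
So 1·log[Cd²⁺] = 1·log(0.00173) − log Q = -2.7620 − (0.2027) = -2.9647; [Cd²⁺] = 10^(-2.9647) ≈ 0.0011 M.

0.0011 M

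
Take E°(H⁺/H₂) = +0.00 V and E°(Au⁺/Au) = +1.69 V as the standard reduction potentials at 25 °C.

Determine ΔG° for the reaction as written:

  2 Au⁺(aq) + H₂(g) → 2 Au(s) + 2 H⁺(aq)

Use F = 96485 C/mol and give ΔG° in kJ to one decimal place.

-326.1 kJ

As written, Au⁺/Au is reduced (cathode) and H⁺/H₂ is oxidised (anode), so E°cell = (+1.69) − (+0.00) = +1.69 V.
Balancing electrons gives n = 2.
ΔG° = −nFE° = −(2)(96485)(+1.69) = -326,119 J = -326.1 kJ.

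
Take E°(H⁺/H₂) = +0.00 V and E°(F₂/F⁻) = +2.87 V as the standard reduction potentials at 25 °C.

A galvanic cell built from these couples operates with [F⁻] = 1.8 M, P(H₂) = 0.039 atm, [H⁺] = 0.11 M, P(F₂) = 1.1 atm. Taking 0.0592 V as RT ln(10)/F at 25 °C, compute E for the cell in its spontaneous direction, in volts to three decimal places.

F₂/F⁻ is the cathode (higher E°), H⁺/H₂ the anode: E°cell = +2.87 − (+0.00) = +2.87 V, n = 2.
Overall: F₂(g) + H₂(g) → 2 F⁻(aq) + 2 H⁺(aq)
Q = [F⁻]^2·[H⁺]^2 / (P(F₂)·P(H₂)); log Q = -0.039.
E = E° − (0.0592/n) log Q = +2.87 − (0.0592/2)(-0.039) = +2.871 V.

+2.871 V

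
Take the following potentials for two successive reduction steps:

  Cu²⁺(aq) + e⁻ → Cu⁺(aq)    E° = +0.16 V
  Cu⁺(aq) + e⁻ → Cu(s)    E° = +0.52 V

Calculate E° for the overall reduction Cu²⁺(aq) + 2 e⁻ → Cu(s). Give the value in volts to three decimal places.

Adding the free-energy changes (−nFE°) of the two steps gives −n₃FE°₃ = −n₁FE°₁ − n₂FE°₂.
E°₃ = (1×+0.16 + 1×+0.52) / 2 = (+0.680) / 2 = +0.340 V.

+0.340 V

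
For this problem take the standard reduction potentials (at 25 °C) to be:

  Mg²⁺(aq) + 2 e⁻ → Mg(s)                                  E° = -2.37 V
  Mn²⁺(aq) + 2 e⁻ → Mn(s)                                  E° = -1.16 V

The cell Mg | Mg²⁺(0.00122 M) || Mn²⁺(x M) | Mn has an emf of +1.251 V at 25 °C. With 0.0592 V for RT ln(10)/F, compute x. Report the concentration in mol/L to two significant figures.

0.030 M

Mn²⁺/Mn is the cathode, Mg²⁺/Mg the anode: E°cell = +1.21 V, n = 2.
Overall reaction: Mn²⁺(aq) + Mg(s) → Mn(s) + Mg²⁺(aq); Q = [Mg²⁺]^1/[Mn²⁺]^1.
From E = E° − (0.0592/n) log Q: log Q = (E° − E)·n/0.0592 = (+1.21 − (+1.251))·2/0.0592 = -1.3851.
So 1·log[Mn²⁺] = 1·log(0.00122) − log Q = -2.9136 − (-1.3851) = -1.5285; [Mn²⁺] = 10^(-1.5285) ≈ 0.030 M.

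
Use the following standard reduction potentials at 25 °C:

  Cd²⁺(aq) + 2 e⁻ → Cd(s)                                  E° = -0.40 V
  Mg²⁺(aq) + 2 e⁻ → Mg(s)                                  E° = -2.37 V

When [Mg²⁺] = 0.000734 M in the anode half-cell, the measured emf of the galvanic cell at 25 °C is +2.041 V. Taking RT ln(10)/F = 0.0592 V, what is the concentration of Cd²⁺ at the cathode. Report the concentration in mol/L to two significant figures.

0.18 M

Cd²⁺/Cd is the cathode, Mg²⁺/Mg the anode: E°cell = +1.97 V, n = 2.
Overall reaction: Cd²⁺(aq) + Mg(s) → Cd(s) + Mg²⁺(aq); Q = [Mg²⁺]^1/[Cd²⁺]^1.
From E = E° − (0.0592/n) log Q: log Q = (E° − E)·n/0.0592 = (+1.97 − (+2.041))·2/0.0592 = -2.3986.
So 1·log[Cd²⁺] = 1·log(0.000734) − log Q = -3.1343 − (-2.3986) = -0.7357; [Cd²⁺] = 10^(-0.7357) ≈ 0.18 M.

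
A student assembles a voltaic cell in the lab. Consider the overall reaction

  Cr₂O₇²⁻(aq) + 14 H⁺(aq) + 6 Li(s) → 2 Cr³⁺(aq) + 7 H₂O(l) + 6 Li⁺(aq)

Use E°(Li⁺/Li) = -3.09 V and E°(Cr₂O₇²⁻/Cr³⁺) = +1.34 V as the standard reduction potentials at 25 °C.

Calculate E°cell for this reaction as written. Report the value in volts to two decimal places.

The Cr₂O₇²⁻/Cr³⁺ couple has the higher reduction potential, so it is the cathode; Li⁺/Li is oxidised at the anode.
E°cell = E°(cathode) − E°(anode) = (+1.34) − (-3.09) = +4.43 V.

+4.43 V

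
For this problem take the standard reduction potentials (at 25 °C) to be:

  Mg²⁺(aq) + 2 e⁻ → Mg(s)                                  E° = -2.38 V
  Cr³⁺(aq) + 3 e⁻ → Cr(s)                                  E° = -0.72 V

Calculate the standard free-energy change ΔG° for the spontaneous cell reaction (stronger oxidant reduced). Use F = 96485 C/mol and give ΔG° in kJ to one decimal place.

Cr³⁺/Cr (E° = -0.72 V) is the cathode; Mg²⁺/Mg (E° = -2.38 V) is the anode, so E°cell = +1.66 V.
Balancing electrons gives n = 6 (lcm of 3 and 2).
ΔG° = −nFE° = −(6)(96485)(+1.66) = -960,991 J = -961.0 kJ.

-961.0 kJ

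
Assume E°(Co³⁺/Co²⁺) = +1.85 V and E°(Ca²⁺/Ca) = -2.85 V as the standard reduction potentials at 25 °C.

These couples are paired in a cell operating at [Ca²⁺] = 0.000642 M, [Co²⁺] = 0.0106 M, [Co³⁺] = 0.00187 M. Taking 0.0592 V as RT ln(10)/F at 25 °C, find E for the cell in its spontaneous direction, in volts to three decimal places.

+4.750 V

Co³⁺/Co²⁺ is the cathode (higher E°), Ca²⁺/Ca the anode: E°cell = +1.85 − (-2.85) = +4.70 V, n = 2.
Overall: 2 Co³⁺(aq) + Ca(s) → 2 Co²⁺(aq) + Ca²⁺(aq)
Q = [Co²⁺]^2·[Ca²⁺] / ([Co³⁺]^2); log Q = -1.686.
E = E° − (0.0592/n) log Q = +4.70 − (0.0592/2)(-1.686) = +4.750 V.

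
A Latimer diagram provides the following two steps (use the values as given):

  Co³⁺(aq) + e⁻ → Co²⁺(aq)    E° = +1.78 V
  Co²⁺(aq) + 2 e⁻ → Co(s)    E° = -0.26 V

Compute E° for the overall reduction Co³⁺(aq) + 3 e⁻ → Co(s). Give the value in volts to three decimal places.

Standard free energies of sequential steps add: ΔG°₃ = ΔG°₁ + ΔG°₂, so n₃E°₃ = n₁E°₁ + n₂E°₂.
E°₃ = (1×+1.78 + 2×-0.26) / 3 = (+1.260) / 3 = +0.420 V.
Simply averaging or adding the two E° values would be wrong; the electron-weighted sum is required.

+0.420 V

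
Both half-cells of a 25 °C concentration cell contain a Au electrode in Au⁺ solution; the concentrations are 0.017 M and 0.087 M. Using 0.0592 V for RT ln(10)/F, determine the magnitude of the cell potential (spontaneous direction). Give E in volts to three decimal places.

For a concentration cell E°cell = 0. The 0.087 M side is the cathode (reduction is favoured where [Au⁺] is higher).
With n = 1, E = −(0.0592/1) log([Au⁺]ₐₙ/[Au⁺]꜀ₐₜ) = −(0.0592/1) log(0.017/0.087) = −(0.0592/1)(-0.709) = +0.042 V.

+0.042 V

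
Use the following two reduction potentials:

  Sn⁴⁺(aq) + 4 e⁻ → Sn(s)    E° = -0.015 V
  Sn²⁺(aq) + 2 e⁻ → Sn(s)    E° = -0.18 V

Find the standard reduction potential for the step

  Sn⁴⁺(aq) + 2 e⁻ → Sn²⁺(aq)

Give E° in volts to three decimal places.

+0.150 V

Sequential free energies add, so n₃E°₃ = n₁E°₁ + n₂E°₂.
With n₃ = 4, and the known step contributing 2×(-0.18) V, the unknown satisfies 2·E° = 4×(-0.015) − 2×(-0.18) = +0.300.
E° = +0.300 / 2 = +0.150 V.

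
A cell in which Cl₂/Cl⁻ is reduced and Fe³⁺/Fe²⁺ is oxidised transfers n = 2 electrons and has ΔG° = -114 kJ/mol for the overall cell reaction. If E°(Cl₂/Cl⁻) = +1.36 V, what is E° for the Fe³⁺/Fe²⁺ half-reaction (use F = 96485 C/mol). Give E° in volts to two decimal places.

E°cell = −ΔG°/(nF) = −(-114×10³)/((2)(96485)) = +0.591 V.
Since Cl₂/Cl⁻ is the cathode and Fe³⁺/Fe²⁺ the anode, E°cell = E°(Cl₂/Cl⁻) − E°(Fe³⁺/Fe²⁺).
So E°(Fe³⁺/Fe²⁺) = E°(Cl₂/Cl⁻) − E°cell = (+1.36) − (+0.591) = +0.77 V.

+0.77 V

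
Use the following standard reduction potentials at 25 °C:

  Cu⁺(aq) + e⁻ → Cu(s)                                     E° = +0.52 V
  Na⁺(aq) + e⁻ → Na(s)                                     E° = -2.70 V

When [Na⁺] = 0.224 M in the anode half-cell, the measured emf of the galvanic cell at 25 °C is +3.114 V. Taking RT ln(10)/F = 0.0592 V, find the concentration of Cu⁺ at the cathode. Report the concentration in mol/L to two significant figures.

Cu⁺/Cu is the cathode, Na⁺/Na the anode: E°cell = +3.22 V, n = 1.
Overall reaction: Cu⁺(aq) + Na(s) → Cu(s) + Na⁺(aq); Q = [Na⁺]^1/[Cu⁺]^1.
From E = E° − (0.0592/n) log Q: log Q = (E° − E)·n/0.0592 = (+3.22 − (+3.114))·1/0.0592 = 1.7905.
So 1·log[Cu⁺] = 1·log(0.224) − log Q = -0.6498 − (1.7905) = -2.4403; [Cu⁺] = 10^(-2.4403) ≈ 0.0036 M.

0.0036 M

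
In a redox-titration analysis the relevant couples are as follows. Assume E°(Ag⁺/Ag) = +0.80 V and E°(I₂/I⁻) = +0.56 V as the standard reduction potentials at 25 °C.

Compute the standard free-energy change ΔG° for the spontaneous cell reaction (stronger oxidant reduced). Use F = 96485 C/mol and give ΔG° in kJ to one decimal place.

-46.3 kJ

Ag⁺/Ag (E° = +0.80 V) is the cathode; I₂/I⁻ (E° = +0.56 V) is the anode, so E°cell = +0.24 V.
Balancing electrons gives n = 2 (lcm of 1 and 2).
ΔG° = −nFE° = −(2)(96485)(+0.24) = -46,313 J = -46.3 kJ.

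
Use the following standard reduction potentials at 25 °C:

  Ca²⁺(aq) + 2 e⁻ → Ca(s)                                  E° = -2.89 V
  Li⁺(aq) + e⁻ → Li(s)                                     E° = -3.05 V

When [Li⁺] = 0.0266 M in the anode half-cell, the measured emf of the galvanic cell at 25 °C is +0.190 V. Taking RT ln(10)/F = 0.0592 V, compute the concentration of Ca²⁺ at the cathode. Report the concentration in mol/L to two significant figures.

0.0073 M

Ca²⁺/Ca is the cathode, Li⁺/Li the anode: E°cell = +0.16 V, n = 2.
Overall reaction: Ca²⁺(aq) + 2 Li(s) → Ca(s) + 2 Li⁺(aq); Q = [Li⁺]^2/[Ca²⁺]^1.
From E = E° − (0.0592/n) log Q: log Q = (E° − E)·n/0.0592 = (+0.16 − (+0.190))·2/0.0592 = -1.0135.
So 1·log[Ca²⁺] = 2·log(0.0266) − log Q = -3.1502 − (-1.0135) = -2.1367; [Ca²⁺] = 10^(-2.1367) ≈ 0.0073 M.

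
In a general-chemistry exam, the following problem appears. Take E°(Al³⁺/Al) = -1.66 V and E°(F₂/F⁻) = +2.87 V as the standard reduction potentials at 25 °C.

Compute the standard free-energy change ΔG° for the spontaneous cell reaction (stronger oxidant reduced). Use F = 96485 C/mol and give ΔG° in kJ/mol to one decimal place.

F₂/F⁻ (E° = +2.87 V) is the cathode; Al³⁺/Al (E° = -1.66 V) is the anode, so E°cell = +4.53 V.
Balancing electrons gives n = 6 (lcm of 2 and 3).
ΔG° = −nFE° = −(6)(96485)(+4.53) = -2,622,462 J = -2622.5 kJ/mol.

-2622.5 kJ/mol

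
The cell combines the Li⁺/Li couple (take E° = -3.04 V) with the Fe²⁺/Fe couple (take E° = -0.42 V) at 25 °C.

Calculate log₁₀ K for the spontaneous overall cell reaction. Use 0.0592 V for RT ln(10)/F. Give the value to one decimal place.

88.5

Cathode: Fe²⁺/Fe; anode: Li⁺/Li. E°cell = +2.62 V, n = 2.
log K = nE°cell / 0.0592 = (2)(+2.62) / 0.0592 = 88.5.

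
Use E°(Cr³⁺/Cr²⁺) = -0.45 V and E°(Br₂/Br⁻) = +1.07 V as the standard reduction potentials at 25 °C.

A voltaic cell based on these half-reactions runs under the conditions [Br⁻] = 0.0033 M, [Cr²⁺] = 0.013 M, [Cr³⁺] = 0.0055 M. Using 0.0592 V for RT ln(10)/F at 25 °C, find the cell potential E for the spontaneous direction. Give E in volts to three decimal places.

+1.689 V

Br₂/Br⁻ is the cathode (higher E°), Cr³⁺/Cr²⁺ the anode: E°cell = +1.07 − (-0.45) = +1.52 V, n = 2.
Overall: Br₂(l) + 2 Cr²⁺(aq) → 2 Br⁻(aq) + 2 Cr³⁺(aq)
Q = [Br⁻]^2·[Cr³⁺]^2 / ([Cr²⁺]^2); log Q = -5.710.
E = E° − (0.0592/n) log Q = +1.52 − (0.0592/2)(-5.710) = +1.689 V.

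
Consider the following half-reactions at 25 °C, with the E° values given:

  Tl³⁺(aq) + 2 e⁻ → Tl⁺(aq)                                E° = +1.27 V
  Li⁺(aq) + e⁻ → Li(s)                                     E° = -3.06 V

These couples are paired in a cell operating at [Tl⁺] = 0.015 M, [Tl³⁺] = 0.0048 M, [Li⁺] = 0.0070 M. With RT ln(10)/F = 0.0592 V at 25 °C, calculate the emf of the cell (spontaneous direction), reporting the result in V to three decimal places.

+4.443 V

Tl³⁺/Tl⁺ is the cathode (higher E°), Li⁺/Li the anode: E°cell = +1.27 − (-3.06) = +4.33 V, n = 2.
Overall: Tl³⁺(aq) + 2 Li(s) → Tl⁺(aq) + 2 Li⁺(aq)
Q = [Tl⁺]·[Li⁺]^2 / ([Tl³⁺]); log Q = -3.815.
E = E° − (0.0592/n) log Q = +4.33 − (0.0592/2)(-3.815) = +4.443 V.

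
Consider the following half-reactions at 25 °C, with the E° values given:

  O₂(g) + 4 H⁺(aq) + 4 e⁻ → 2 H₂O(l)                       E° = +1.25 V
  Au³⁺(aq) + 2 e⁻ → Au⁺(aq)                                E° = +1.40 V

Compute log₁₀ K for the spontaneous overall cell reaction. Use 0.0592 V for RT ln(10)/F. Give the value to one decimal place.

Cathode: Au³⁺/Au⁺; anode: O₂/H₂O. E°cell = +0.15 V, n = 4.
log K = nE°cell / 0.0592 = (4)(+0.15) / 0.0592 = 10.1.

10.1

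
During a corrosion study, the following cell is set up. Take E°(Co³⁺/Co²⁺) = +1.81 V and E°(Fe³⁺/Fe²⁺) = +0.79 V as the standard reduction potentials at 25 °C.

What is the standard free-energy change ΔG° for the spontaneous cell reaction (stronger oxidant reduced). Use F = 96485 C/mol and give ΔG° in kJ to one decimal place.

Co³⁺/Co²⁺ (E° = +1.81 V) is the cathode; Fe³⁺/Fe²⁺ (E° = +0.79 V) is the anode, so E°cell = +1.02 V.
Balancing electrons gives n = 1 (lcm of 1 and 1).
ΔG° = −nFE° = −(1)(96485)(+1.02) = -98,415 J = -98.4 kJ.

-98.4 kJ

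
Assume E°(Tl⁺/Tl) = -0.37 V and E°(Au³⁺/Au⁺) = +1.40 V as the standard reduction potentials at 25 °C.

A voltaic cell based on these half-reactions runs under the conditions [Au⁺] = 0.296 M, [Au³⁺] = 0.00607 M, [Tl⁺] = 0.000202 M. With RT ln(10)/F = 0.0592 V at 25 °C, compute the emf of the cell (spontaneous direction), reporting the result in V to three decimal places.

+1.939 V

Au³⁺/Au⁺ is the cathode (higher E°), Tl⁺/Tl the anode: E°cell = +1.40 − (-0.37) = +1.77 V, n = 2.
Overall: Au³⁺(aq) + 2 Tl(s) → Au⁺(aq) + 2 Tl⁺(aq)
Q = [Au⁺]·[Tl⁺]^2 / ([Au³⁺]); log Q = -5.701.
E = E° − (0.0592/n) log Q = +1.77 − (0.0592/2)(-5.701) = +1.939 V.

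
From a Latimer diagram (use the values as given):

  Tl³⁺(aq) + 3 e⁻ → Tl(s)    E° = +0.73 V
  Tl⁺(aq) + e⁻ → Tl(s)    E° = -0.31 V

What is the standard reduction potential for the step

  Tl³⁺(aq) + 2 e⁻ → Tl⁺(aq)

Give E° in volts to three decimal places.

Sequential free energies add, so n₃E°₃ = n₁E°₁ + n₂E°₂.
With n₃ = 3, and the known step contributing 1×(-0.31) V, the unknown satisfies 2·E° = 3×(+0.73) − 1×(-0.31) = +2.500.
E° = +2.500 / 2 = +1.250 V.

+1.250 V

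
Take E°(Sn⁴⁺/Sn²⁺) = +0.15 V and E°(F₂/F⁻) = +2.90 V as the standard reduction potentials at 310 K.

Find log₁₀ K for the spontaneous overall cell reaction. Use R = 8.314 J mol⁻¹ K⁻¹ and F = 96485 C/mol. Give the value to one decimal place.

Cathode: F₂/F⁻; anode: Sn⁴⁺/Sn²⁺. E°cell = (+2.90) − (+0.15) = +2.75 V, with n = 2.
ΔG° = −nFE° = −RT ln K, so ln K = nFE°/(RT) = (2)(96485)(+2.75) / ((8.314)(310)) = 205.897.
log₁₀ K = 205.897 / ln 10 = 89.4.

89.4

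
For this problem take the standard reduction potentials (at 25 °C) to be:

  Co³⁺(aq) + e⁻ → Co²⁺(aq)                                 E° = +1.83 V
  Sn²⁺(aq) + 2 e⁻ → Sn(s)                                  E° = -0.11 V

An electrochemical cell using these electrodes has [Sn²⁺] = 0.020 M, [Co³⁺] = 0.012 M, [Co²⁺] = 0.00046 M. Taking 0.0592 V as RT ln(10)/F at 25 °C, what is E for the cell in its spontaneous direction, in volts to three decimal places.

Co³⁺/Co²⁺ is the cathode (higher E°), Sn²⁺/Sn the anode: E°cell = +1.83 − (-0.11) = +1.94 V, n = 2.
Overall: 2 Co³⁺(aq) + Sn(s) → 2 Co²⁺(aq) + Sn²⁺(aq)
Q = [Co²⁺]^2·[Sn²⁺] / ([Co³⁺]^2); log Q = -4.532.
E = E° − (0.0592/n) log Q = +1.94 − (0.0592/2)(-4.532) = +2.074 V.

+2.074 V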